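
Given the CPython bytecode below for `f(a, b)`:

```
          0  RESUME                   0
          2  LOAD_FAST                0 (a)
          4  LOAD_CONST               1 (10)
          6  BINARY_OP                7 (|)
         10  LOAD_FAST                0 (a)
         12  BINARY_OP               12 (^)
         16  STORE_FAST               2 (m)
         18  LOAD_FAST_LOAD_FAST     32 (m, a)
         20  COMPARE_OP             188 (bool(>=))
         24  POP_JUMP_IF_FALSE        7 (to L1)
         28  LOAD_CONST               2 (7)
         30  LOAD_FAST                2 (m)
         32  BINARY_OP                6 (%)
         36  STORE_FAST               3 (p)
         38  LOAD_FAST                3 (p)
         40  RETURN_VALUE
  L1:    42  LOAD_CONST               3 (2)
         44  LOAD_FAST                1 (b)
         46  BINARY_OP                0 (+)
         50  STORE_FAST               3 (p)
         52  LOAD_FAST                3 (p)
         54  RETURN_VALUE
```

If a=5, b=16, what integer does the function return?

LOAD_FAST a → push 5. Stack: [5]
LOAD_CONST → push 10. Stack: [5, 10]
BINARY_OP | → 5 | 10 = 15. Stack: [15]
LOAD_FAST a → push 5. Stack: [15, 5]
BINARY_OP ^ → 15 ^ 5 = 10. Stack: [10]
STORE_FAST m → m=10. Stack: []
LOAD_FAST_LOAD_FAST m,a → push 10,5. Stack: [10, 5]
COMPARE_OP bool(>=) → 10 vs 5 = True. Stack: [True]
POP_JUMP_IF_FALSE → pop True; no jump. Stack: []
LOAD_CONST → push 7. Stack: [7]
LOAD_FAST m → push 10. Stack: [7, 10]
BINARY_OP % → 7 % 10 = 7. Stack: [7]
STORE_FAST p → p=7. Stack: []
LOAD_FAST p → push 7. Stack: [7]
RETURN_VALUE → return 7.

7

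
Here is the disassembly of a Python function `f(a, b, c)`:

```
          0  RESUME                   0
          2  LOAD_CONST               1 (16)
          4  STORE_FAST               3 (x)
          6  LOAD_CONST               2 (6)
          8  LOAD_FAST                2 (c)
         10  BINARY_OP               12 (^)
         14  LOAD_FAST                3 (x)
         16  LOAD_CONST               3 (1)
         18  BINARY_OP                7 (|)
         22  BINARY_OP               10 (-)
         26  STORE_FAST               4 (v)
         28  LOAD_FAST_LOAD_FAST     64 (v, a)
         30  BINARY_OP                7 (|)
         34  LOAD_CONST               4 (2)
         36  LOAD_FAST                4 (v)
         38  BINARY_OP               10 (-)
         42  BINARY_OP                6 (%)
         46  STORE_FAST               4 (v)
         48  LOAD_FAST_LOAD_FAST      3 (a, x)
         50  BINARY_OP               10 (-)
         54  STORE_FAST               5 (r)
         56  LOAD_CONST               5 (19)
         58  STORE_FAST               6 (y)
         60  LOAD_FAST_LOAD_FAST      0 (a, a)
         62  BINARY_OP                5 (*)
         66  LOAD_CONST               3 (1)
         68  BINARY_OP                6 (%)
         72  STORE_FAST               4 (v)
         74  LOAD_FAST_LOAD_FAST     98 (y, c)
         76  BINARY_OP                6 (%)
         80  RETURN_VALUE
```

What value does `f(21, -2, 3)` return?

1

LOAD_CONST → push 16. Stack: [16]
STORE_FAST x → x=16. Stack: []
LOAD_CONST → push 6. Stack: [6]
LOAD_FAST c → push 3. Stack: [6, 3]
BINARY_OP ^ → 6 ^ 3 = 5. Stack: [5]
LOAD_FAST x → push 16. Stack: [5, 16]
LOAD_CONST → push 1. Stack: [5, 16, 1]
BINARY_OP | → 16 | 1 = 17. Stack: [5, 17]
BINARY_OP - → 5 - 17 = -12. Stack: [-12]
STORE_FAST v → v=-12. Stack: []
LOAD_FAST_LOAD_FAST v,a → push -12,21. Stack: [-12, 21]
BINARY_OP | → -12 | 21 = -11. Stack: [-11]
LOAD_CONST → push 2. Stack: [-11, 2]
LOAD_FAST v → push -12. Stack: [-11, 2, -12]
BINARY_OP - → 2 - -12 = 14. Stack: [-11, 14]
BINARY_OP % → -11 % 14 = 3. Stack: [3]
STORE_FAST v → v=3. Stack: []
LOAD_FAST_LOAD_FAST a,x → push 21,16. Stack: [21, 16]
BINARY_OP - → 21 - 16 = 5. Stack: [5]
STORE_FAST r → r=5. Stack: []
LOAD_CONST → push 19. Stack: [19]
STORE_FAST y → y=19. Stack: []
LOAD_FAST_LOAD_FAST a,a → push 21,21. Stack: [21, 21]
BINARY_OP * → 21 * 21 = 441. Stack: [441]
LOAD_CONST → push 1. Stack: [441, 1]
BINARY_OP % → 441 % 1 = 0. Stack: [0]
STORE_FAST v → v=0. Stack: []
LOAD_FAST_LOAD_FAST y,c → push 19,3. Stack: [19, 3]
BINARY_OP % → 19 % 3 = 1. Stack: [1]
RETURN_VALUE → return 1.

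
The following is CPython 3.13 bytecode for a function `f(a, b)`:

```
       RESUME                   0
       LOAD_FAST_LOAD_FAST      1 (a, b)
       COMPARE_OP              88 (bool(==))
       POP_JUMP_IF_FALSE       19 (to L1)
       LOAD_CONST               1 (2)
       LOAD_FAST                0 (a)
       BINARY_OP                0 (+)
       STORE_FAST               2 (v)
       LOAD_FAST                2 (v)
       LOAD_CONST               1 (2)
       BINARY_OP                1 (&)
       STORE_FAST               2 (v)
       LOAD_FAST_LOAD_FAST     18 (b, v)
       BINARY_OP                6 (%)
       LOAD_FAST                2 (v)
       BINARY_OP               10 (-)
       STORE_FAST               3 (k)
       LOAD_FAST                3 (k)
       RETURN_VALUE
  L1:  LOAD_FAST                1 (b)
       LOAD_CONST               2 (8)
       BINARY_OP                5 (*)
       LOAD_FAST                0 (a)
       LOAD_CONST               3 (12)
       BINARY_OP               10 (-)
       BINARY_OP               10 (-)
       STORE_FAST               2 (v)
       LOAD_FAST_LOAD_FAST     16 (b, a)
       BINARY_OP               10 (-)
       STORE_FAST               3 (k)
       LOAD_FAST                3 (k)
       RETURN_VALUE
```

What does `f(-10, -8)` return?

LOAD_FAST_LOAD_FAST a,b → push -10,-8. Stack: [-10, -8]
COMPARE_OP bool(==) → -10 vs -8 = False. Stack: [False]
POP_JUMP_IF_FALSE → pop False; jump. Stack: []
LOAD_FAST b → push -8. Stack: [-8]
LOAD_CONST → push 8. Stack: [-8, 8]
BINARY_OP * → -8 * 8 = -64. Stack: [-64]
LOAD_FAST a → push -10. Stack: [-64, -10]
LOAD_CONST → push 12. Stack: [-64, -10, 12]
BINARY_OP - → -10 - 12 = -22. Stack: [-64, -22]
BINARY_OP - → -64 - -22 = -42. Stack: [-42]
STORE_FAST v → v=-42. Stack: []
LOAD_FAST_LOAD_FAST b,a → push -8,-10. Stack: [-8, -10]
BINARY_OP - → -8 - -10 = 2. Stack: [2]
STORE_FAST k → k=2. Stack: []
LOAD_FAST k → push 2. Stack: [2]
RETURN_VALUE → return 2.

2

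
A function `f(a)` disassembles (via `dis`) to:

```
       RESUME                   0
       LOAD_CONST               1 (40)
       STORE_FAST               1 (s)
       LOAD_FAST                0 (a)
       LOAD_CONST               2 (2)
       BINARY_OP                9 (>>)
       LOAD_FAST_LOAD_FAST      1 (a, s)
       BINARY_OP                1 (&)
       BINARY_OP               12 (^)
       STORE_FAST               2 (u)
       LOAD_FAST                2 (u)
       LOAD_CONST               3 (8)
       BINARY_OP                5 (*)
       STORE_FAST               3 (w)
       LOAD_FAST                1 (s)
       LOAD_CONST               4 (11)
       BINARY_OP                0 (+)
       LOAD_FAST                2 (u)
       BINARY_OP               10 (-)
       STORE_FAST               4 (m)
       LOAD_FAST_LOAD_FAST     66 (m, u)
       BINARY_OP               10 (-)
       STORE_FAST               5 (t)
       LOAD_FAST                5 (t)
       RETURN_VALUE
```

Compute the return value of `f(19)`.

LOAD_CONST → push 40. Stack: [40]
STORE_FAST s → s=40. Stack: []
LOAD_FAST a → push 19. Stack: [19]
LOAD_CONST → push 2. Stack: [19, 2]
BINARY_OP >> → 19 >> 2 = 4. Stack: [4]
LOAD_FAST_LOAD_FAST a,s → push 19,40. Stack: [4, 19, 40]
BINARY_OP & → 19 & 40 = 0. Stack: [4, 0]
BINARY_OP ^ → 4 ^ 0 = 4. Stack: [4]
STORE_FAST u → u=4. Stack: []
LOAD_FAST u → push 4. Stack: [4]
LOAD_CONST → push 8. Stack: [4, 8]
BINARY_OP * → 4 * 8 = 32. Stack: [32]
STORE_FAST w → w=32. Stack: []
LOAD_FAST s → push 40. Stack: [40]
LOAD_CONST → push 11. Stack: [40, 11]
BINARY_OP + → 40 + 11 = 51. Stack: [51]
LOAD_FAST u → push 4. Stack: [51, 4]
BINARY_OP - → 51 - 4 = 47. Stack: [47]
STORE_FAST m → m=47. Stack: []
LOAD_FAST_LOAD_FAST m,u → push 47,4. Stack: [47, 4]
BINARY_OP - → 47 - 4 = 43. Stack: [43]
STORE_FAST t → t=43. Stack: []
LOAD_FAST t → push 43. Stack: [43]
RETURN_VALUE → return 43.

43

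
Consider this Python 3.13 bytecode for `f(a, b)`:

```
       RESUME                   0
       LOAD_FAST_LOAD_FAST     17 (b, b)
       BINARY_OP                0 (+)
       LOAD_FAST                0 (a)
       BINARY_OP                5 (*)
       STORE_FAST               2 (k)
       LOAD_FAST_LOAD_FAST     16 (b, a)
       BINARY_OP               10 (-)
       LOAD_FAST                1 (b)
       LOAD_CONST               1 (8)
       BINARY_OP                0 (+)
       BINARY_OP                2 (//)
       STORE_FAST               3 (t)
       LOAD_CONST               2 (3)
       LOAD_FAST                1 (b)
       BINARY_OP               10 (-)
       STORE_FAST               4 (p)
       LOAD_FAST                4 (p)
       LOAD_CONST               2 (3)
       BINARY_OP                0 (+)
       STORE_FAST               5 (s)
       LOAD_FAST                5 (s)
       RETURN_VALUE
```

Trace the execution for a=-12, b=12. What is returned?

LOAD_FAST_LOAD_FAST b,b → push 12,12. Stack: [12, 12]
BINARY_OP + → 12 + 12 = 24. Stack: [24]
LOAD_FAST a → push -12. Stack: [24, -12]
BINARY_OP * → 24 * -12 = -288. Stack: [-288]
STORE_FAST k → k=-288. Stack: []
LOAD_FAST_LOAD_FAST b,a → push 12,-12. Stack: [12, -12]
BINARY_OP - → 12 - -12 = 24. Stack: [24]
LOAD_FAST b → push 12. Stack: [24, 12]
LOAD_CONST → push 8. Stack: [24, 12, 8]
BINARY_OP + → 12 + 8 = 20. Stack: [24, 20]
BINARY_OP // → 24 // 20 = 1. Stack: [1]
STORE_FAST t → t=1. Stack: []
LOAD_CONST → push 3. Stack: [3]
LOAD_FAST b → push 12. Stack: [3, 12]
BINARY_OP - → 3 - 12 = -9. Stack: [-9]
STORE_FAST p → p=-9. Stack: []
LOAD_FAST p → push -9. Stack: [-9]
LOAD_CONST → push 3. Stack: [-9, 3]
BINARY_OP + → -9 + 3 = -6. Stack: [-6]
STORE_FAST s → s=-6. Stack: []
LOAD_FAST s → push -6. Stack: [-6]
RETURN_VALUE → return -6.

-6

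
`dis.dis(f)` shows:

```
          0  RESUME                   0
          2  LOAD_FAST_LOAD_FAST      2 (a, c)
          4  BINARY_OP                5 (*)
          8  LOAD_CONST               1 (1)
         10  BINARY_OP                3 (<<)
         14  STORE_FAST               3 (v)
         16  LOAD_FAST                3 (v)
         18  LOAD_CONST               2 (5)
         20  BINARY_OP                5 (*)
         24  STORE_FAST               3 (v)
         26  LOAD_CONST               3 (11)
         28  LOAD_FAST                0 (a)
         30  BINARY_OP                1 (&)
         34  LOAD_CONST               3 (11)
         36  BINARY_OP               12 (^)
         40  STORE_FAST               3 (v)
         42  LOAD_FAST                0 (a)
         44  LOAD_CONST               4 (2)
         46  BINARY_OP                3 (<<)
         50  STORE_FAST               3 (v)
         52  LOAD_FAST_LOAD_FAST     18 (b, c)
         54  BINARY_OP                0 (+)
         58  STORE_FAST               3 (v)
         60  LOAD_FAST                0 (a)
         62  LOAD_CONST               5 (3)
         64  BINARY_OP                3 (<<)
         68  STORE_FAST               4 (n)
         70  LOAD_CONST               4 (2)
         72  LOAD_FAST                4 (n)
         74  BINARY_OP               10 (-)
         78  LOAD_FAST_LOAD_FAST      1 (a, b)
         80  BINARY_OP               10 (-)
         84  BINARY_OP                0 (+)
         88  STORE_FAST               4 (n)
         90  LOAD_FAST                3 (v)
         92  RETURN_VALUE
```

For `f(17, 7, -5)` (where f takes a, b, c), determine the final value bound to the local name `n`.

LOAD_FAST_LOAD_FAST a,c → push 17,-5. Stack: [17, -5]
BINARY_OP * → 17 * -5 = -85. Stack: [-85]
LOAD_CONST → push 1. Stack: [-85, 1]
BINARY_OP << → -85 << 1 = -170. Stack: [-170]
STORE_FAST v → v=-170. Stack: []
LOAD_FAST v → push -170. Stack: [-170]
LOAD_CONST → push 5. Stack: [-170, 5]
BINARY_OP * → -170 * 5 = -850. Stack: [-850]
STORE_FAST v → v=-850. Stack: []
LOAD_CONST → push 11. Stack: [11]
LOAD_FAST a → push 17. Stack: [11, 17]
BINARY_OP & → 11 & 17 = 1. Stack: [1]
LOAD_CONST → push 11. Stack: [1, 11]
BINARY_OP ^ → 1 ^ 11 = 10. Stack: [10]
STORE_FAST v → v=10. Stack: []
LOAD_FAST a → push 17. Stack: [17]
LOAD_CONST → push 2. Stack: [17, 2]
BINARY_OP << → 17 << 2 = 68. Stack: [68]
STORE_FAST v → v=68. Stack: []
LOAD_FAST_LOAD_FAST b,c → push 7,-5. Stack: [7, -5]
BINARY_OP + → 7 + -5 = 2. Stack: [2]
STORE_FAST v → v=2. Stack: []
LOAD_FAST a → push 17. Stack: [17]
LOAD_CONST → push 3. Stack: [17, 3]
BINARY_OP << → 17 << 3 = 136. Stack: [136]
STORE_FAST n → n=136. Stack: []
LOAD_CONST → push 2. Stack: [2]
LOAD_FAST n → push 136. Stack: [2, 136]
BINARY_OP - → 2 - 136 = -134. Stack: [-134]
LOAD_FAST_LOAD_FAST a,b → push 17,7. Stack: [-134, 17, 7]
BINARY_OP - → 17 - 7 = 10. Stack: [-134, 10]
BINARY_OP + → -134 + 10 = -124. Stack: [-124]
STORE_FAST n → n=-124. Stack: []
LOAD_FAST v → push 2. Stack: [2]
RETURN_VALUE → return 2.

-124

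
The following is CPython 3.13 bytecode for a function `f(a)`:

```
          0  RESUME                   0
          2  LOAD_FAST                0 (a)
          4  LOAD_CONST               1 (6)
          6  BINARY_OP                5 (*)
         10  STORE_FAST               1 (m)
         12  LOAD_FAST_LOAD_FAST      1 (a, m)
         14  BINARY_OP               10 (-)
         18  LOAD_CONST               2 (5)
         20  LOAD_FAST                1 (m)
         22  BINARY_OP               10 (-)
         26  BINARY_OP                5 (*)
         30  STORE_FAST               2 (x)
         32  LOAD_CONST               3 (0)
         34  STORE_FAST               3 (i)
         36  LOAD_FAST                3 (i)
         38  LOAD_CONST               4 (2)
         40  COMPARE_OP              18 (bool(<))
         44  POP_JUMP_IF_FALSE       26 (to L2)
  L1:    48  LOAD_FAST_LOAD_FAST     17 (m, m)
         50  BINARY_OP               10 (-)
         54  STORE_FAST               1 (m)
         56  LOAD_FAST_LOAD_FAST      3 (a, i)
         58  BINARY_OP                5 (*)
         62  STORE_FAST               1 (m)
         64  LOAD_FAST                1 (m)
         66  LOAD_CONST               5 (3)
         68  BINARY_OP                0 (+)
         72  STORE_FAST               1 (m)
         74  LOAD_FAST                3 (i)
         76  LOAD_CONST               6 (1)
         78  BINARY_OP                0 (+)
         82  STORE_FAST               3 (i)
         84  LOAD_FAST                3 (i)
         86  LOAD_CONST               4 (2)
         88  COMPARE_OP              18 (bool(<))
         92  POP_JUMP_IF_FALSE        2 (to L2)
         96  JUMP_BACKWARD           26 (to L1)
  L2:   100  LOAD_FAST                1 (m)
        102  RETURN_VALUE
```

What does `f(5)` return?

8

LOAD_FAST a → push 5. Stack: [5]
LOAD_CONST → push 6. Stack: [5, 6]
BINARY_OP * → 5 * 6 = 30. Stack: [30]
STORE_FAST m → m=30. Stack: []
LOAD_FAST_LOAD_FAST a,m → push 5,30. Stack: [5, 30]
BINARY_OP - → 5 - 30 = -25. Stack: [-25]
LOAD_CONST → push 5. Stack: [-25, 5]
LOAD_FAST m → push 30. Stack: [-25, 5, 30]
BINARY_OP - → 5 - 30 = -25. Stack: [-25, -25]
BINARY_OP * → -25 * -25 = 625. Stack: [625]
STORE_FAST x → x=625. Stack: []
LOAD_CONST → push 0. Stack: [0]
STORE_FAST i → i=0. Stack: []
LOAD_FAST i → push 0. Stack: [0]
LOAD_CONST → push 2. Stack: [0, 2]
COMPARE_OP bool(<) → 0 vs 2 = True. Stack: [True]
POP_JUMP_IF_FALSE → pop True; no jump. Stack: []
LOAD_FAST_LOAD_FAST m,m → push 30,30. Stack: [30, 30]
BINARY_OP - → 30 - 30 = 0. Stack: [0]
STORE_FAST m → m=0. Stack: []
LOAD_FAST_LOAD_FAST a,i → push 5,0. Stack: [5, 0]
BINARY_OP * → 5 * 0 = 0. Stack: [0]
STORE_FAST m → m=0. Stack: []
LOAD_FAST m → push 0. Stack: [0]
LOAD_CONST → push 3. Stack: [0, 3]
BINARY_OP + → 0 + 3 = 3. Stack: [3]
STORE_FAST m → m=3. Stack: []
LOAD_FAST i → push 0. Stack: [0]
LOAD_CONST → push 1. Stack: [0, 1]
BINARY_OP + → 0 + 1 = 1. Stack: [1]
STORE_FAST i → i=1. Stack: []
LOAD_FAST i → push 1. Stack: [1]
LOAD_CONST → push 2. Stack: [1, 2]
COMPARE_OP bool(<) → 1 vs 2 = True. Stack: [True]
POP_JUMP_IF_FALSE → pop True; no jump. Stack: []
LOAD_FAST_LOAD_FAST m,m → push 3,3. Stack: [3, 3]
BINARY_OP - → 3 - 3 = 0. Stack: [0]
STORE_FAST m → m=0. Stack: []
LOAD_FAST_LOAD_FAST a,i → push 5,1. Stack: [5, 1]
BINARY_OP * → 5 * 1 = 5. Stack: [5]
STORE_FAST m → m=5. Stack: []
LOAD_FAST m → push 5. Stack: [5]
LOAD_CONST → push 3. Stack: [5, 3]
BINARY_OP + → 5 + 3 = 8. Stack: [8]
STORE_FAST m → m=8. Stack: []
LOAD_FAST i → push 1. Stack: [1]
LOAD_CONST → push 1. Stack: [1, 1]
BINARY_OP + → 1 + 1 = 2. Stack: [2]
STORE_FAST i → i=2. Stack: []
LOAD_FAST i → push 2. Stack: [2]
LOAD_CONST → push 2. Stack: [2, 2]
COMPARE_OP bool(<) → 2 vs 2 = False. Stack: [False]
POP_JUMP_IF_FALSE → pop False; jump. Stack: []
LOAD_FAST m → push 8. Stack: [8]
RETURN_VALUE → return 8.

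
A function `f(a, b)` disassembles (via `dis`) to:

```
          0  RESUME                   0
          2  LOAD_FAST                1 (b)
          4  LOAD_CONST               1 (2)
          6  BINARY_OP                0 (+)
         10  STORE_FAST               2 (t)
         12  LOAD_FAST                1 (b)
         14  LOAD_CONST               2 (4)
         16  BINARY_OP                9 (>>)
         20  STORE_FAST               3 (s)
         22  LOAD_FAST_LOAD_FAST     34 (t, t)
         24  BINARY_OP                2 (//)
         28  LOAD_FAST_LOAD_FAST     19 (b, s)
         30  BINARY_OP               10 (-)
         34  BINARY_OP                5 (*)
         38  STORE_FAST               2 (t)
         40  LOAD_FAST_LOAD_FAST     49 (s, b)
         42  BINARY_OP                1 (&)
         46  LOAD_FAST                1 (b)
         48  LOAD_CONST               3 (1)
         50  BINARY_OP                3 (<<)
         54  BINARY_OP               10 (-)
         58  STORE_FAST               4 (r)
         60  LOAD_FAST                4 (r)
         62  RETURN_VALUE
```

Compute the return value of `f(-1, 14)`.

LOAD_FAST b → push 14. Stack: [14]
LOAD_CONST → push 2. Stack: [14, 2]
BINARY_OP + → 14 + 2 = 16. Stack: [16]
STORE_FAST t → t=16. Stack: []
LOAD_FAST b → push 14. Stack: [14]
LOAD_CONST → push 4. Stack: [14, 4]
BINARY_OP >> → 14 >> 4 = 0. Stack: [0]
STORE_FAST s → s=0. Stack: []
LOAD_FAST_LOAD_FAST t,t → push 16,16. Stack: [16, 16]
BINARY_OP // → 16 // 16 = 1. Stack: [1]
LOAD_FAST_LOAD_FAST b,s → push 14,0. Stack: [1, 14, 0]
BINARY_OP - → 14 - 0 = 14. Stack: [1, 14]
BINARY_OP * → 1 * 14 = 14. Stack: [14]
STORE_FAST t → t=14. Stack: []
LOAD_FAST_LOAD_FAST s,b → push 0,14. Stack: [0, 14]
BINARY_OP & → 0 & 14 = 0. Stack: [0]
LOAD_FAST b → push 14. Stack: [0, 14]
LOAD_CONST → push 1. Stack: [0, 14, 1]
BINARY_OP << → 14 << 1 = 28. Stack: [0, 28]
BINARY_OP - → 0 - 28 = -28. Stack: [-28]
STORE_FAST r → r=-28. Stack: []
LOAD_FAST r → push -28. Stack: [-28]
RETURN_VALUE → return -28.

-28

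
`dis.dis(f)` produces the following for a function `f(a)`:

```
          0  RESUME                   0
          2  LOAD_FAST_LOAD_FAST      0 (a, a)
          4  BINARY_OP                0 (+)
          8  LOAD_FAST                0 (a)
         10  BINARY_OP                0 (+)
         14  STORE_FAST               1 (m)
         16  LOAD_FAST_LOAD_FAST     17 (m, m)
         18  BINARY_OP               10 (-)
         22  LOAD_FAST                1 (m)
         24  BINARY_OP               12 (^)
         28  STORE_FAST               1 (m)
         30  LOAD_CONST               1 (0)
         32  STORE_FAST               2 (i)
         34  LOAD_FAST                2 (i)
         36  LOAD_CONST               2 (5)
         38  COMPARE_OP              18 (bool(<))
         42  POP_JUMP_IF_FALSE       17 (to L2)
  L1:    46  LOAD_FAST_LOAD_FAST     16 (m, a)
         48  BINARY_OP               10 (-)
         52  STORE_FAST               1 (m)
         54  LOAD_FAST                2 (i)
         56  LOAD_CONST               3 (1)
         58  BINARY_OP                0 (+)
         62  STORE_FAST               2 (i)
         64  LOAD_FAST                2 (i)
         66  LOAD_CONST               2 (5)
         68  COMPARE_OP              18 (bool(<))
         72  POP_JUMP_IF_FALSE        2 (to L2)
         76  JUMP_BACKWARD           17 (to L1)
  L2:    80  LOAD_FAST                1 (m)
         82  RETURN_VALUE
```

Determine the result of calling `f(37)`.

-74

LOAD_FAST_LOAD_FAST a,a → push 37,37
BINARY_OP + → 37 + 37 = 74
LOAD_FAST a → push 37
BINARY_OP + → 74 + 37 = 111
STORE_FAST m → m=111
LOAD_FAST_LOAD_FAST m,m → push 111,111
BINARY_OP - → 111 - 111 = 0
LOAD_FAST m → push 111
BINARY_OP ^ → 0 ^ 111 = 111
STORE_FAST m → m=111
LOAD_CONST → push 0
STORE_FAST i → i=0
LOAD_FAST i → push 0
LOAD_CONST → push 5
COMPARE_OP bool(<) → 0 vs 5 = True
POP_JUMP_IF_FALSE → pop True; no jump
LOAD_FAST_LOAD_FAST m,a → push 111,37
BINARY_OP - → 111 - 37 = 74
STORE_FAST m → m=74
LOAD_FAST i → push 0
LOAD_CONST → push 1
BINARY_OP + → 0 + 1 = 1
STORE_FAST i → i=1
LOAD_FAST i → push 1
LOAD_CONST → push 5
COMPARE_OP bool(<) → 1 vs 5 = True
POP_JUMP_IF_FALSE → pop True; no jump
LOAD_FAST_LOAD_FAST m,a → push 74,37
BINARY_OP - → 74 - 37 = 37
STORE_FAST m → m=37
LOAD_FAST i → push 1
LOAD_CONST → push 1
BINARY_OP + → 1 + 1 = 2
STORE_FAST i → i=2
LOAD_FAST i → push 2
LOAD_CONST → push 5
COMPARE_OP bool(<) → 2 vs 5 = True
POP_JUMP_IF_FALSE → pop True; no jump
LOAD_FAST_LOAD_FAST m,a → push 37,37
BINARY_OP - → 37 - 37 = 0
STORE_FAST m → m=0
LOAD_FAST i → push 2
LOAD_CONST → push 1
BINARY_OP + → 2 + 1 = 3
STORE_FAST i → i=3
LOAD_FAST i → push 3
LOAD_CONST → push 5
COMPARE_OP bool(<) → 3 vs 5 = True
POP_JUMP_IF_FALSE → pop True; no jump
LOAD_FAST_LOAD_FAST m,a → push 0,37
BINARY_OP - → 0 - 37 = -37
STORE_FAST m → m=-37
LOAD_FAST i → push 3
LOAD_CONST → push 1
BINARY_OP + → 3 + 1 = 4
STORE_FAST i → i=4
LOAD_FAST i → push 4
LOAD_CONST → push 5
COMPARE_OP bool(<) → 4 vs 5 = True
POP_JUMP_IF_FALSE → pop True; no jump
LOAD_FAST_LOAD_FAST m,a → push -37,37
BINARY_OP - → -37 - 37 = -74
STORE_FAST m → m=-74
LOAD_FAST i → push 4
LOAD_CONST → push 1
BINARY_OP + → 4 + 1 = 5
STORE_FAST i → i=5
LOAD_FAST i → push 5
LOAD_CONST → push 5
COMPARE_OP bool(<) → 5 vs 5 = False
POP_JUMP_IF_FALSE → pop False; jump
LOAD_FAST m → push -74
RETURN_VALUE → return -74.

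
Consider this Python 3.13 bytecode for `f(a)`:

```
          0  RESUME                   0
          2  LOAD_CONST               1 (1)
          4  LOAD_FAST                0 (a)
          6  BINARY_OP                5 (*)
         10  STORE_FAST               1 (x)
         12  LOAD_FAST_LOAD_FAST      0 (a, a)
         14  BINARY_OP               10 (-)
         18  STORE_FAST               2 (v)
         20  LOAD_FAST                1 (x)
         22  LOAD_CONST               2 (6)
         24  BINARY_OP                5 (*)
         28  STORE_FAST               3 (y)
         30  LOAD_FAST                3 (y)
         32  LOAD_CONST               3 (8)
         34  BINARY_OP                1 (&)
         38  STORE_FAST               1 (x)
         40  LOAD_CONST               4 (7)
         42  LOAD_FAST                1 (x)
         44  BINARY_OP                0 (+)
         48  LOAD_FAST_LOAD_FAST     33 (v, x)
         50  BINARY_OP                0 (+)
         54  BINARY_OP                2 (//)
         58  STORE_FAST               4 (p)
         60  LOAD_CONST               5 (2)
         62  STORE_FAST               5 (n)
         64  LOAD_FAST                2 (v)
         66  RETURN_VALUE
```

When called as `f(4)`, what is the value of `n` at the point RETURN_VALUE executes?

2

LOAD_CONST → push 1. Stack: [1]
LOAD_FAST a → push 4. Stack: [1, 4]
BINARY_OP * → 1 * 4 = 4. Stack: [4]
STORE_FAST x → x=4. Stack: []
LOAD_FAST_LOAD_FAST a,a → push 4,4. Stack: [4, 4]
BINARY_OP - → 4 - 4 = 0. Stack: [0]
STORE_FAST v → v=0. Stack: []
LOAD_FAST x → push 4. Stack: [4]
LOAD_CONST → push 6. Stack: [4, 6]
BINARY_OP * → 4 * 6 = 24. Stack: [24]
STORE_FAST y → y=24. Stack: []
LOAD_FAST y → push 24. Stack: [24]
LOAD_CONST → push 8. Stack: [24, 8]
BINARY_OP & → 24 & 8 = 8. Stack: [8]
STORE_FAST x → x=8. Stack: []
LOAD_CONST → push 7. Stack: [7]
LOAD_FAST x → push 8. Stack: [7, 8]
BINARY_OP + → 7 + 8 = 15. Stack: [15]
LOAD_FAST_LOAD_FAST v,x → push 0,8. Stack: [15, 0, 8]
BINARY_OP + → 0 + 8 = 8. Stack: [15, 8]
BINARY_OP // → 15 // 8 = 1. Stack: [1]
STORE_FAST p → p=1. Stack: []
LOAD_CONST → push 2. Stack: [2]
STORE_FAST n → n=2. Stack: []
LOAD_FAST v → push 0. Stack: [0]
RETURN_VALUE → return 0.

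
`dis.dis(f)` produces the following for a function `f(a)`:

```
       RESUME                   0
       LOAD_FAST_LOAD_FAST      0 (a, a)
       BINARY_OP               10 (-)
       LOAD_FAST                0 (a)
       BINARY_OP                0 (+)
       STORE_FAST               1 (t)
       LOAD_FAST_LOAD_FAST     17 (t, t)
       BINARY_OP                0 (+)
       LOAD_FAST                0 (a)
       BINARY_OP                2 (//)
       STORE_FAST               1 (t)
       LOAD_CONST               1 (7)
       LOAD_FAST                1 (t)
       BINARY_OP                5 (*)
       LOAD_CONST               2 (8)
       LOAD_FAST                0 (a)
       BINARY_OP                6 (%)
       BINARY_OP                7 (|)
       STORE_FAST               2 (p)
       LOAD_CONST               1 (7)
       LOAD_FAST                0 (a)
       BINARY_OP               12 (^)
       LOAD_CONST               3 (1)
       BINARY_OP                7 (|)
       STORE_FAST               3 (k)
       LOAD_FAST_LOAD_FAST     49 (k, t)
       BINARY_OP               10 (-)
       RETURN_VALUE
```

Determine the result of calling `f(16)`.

21

LOAD_FAST_LOAD_FAST a,a → push 16,16. Stack: [16, 16]
BINARY_OP - → 16 - 16 = 0. Stack: [0]
LOAD_FAST a → push 16. Stack: [0, 16]
BINARY_OP + → 0 + 16 = 16. Stack: [16]
STORE_FAST t → t=16. Stack: []
LOAD_FAST_LOAD_FAST t,t → push 16,16. Stack: [16, 16]
BINARY_OP + → 16 + 16 = 32. Stack: [32]
LOAD_FAST a → push 16. Stack: [32, 16]
BINARY_OP // → 32 // 16 = 2. Stack: [2]
STORE_FAST t → t=2. Stack: []
LOAD_CONST → push 7. Stack: [7]
LOAD_FAST t → push 2. Stack: [7, 2]
BINARY_OP * → 7 * 2 = 14. Stack: [14]
LOAD_CONST → push 8. Stack: [14, 8]
LOAD_FAST a → push 16. Stack: [14, 8, 16]
BINARY_OP % → 8 % 16 = 8. Stack: [14, 8]
BINARY_OP | → 14 | 8 = 14. Stack: [14]
STORE_FAST p → p=14. Stack: []
LOAD_CONST → push 7. Stack: [7]
LOAD_FAST a → push 16. Stack: [7, 16]
BINARY_OP ^ → 7 ^ 16 = 23. Stack: [23]
LOAD_CONST → push 1. Stack: [23, 1]
BINARY_OP | → 23 | 1 = 23. Stack: [23]
STORE_FAST k → k=23. Stack: []
LOAD_FAST_LOAD_FAST k,t → push 23,2. Stack: [23, 2]
BINARY_OP - → 23 - 2 = 21. Stack: [21]
RETURN_VALUE → return 21.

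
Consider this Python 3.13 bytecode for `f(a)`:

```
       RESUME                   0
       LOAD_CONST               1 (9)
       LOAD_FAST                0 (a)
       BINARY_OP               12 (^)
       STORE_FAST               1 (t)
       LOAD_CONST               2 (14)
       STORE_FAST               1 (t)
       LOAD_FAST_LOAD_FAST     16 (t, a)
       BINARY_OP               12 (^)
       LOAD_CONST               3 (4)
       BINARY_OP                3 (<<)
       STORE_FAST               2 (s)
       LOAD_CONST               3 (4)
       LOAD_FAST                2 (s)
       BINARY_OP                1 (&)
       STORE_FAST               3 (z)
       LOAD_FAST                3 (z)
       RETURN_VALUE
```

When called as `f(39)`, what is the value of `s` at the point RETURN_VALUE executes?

656

LOAD_CONST → push 9. Stack: [9]
LOAD_FAST a → push 39. Stack: [9, 39]
BINARY_OP ^ → 9 ^ 39 = 46. Stack: [46]
STORE_FAST t → t=46. Stack: []
LOAD_CONST → push 14. Stack: [14]
STORE_FAST t → t=14. Stack: []
LOAD_FAST_LOAD_FAST t,a → push 14,39. Stack: [14, 39]
BINARY_OP ^ → 14 ^ 39 = 41. Stack: [41]
LOAD_CONST → push 4. Stack: [41, 4]
BINARY_OP << → 41 << 4 = 656. Stack: [656]
STORE_FAST s → s=656. Stack: []
LOAD_CONST → push 4. Stack: [4]
LOAD_FAST s → push 656. Stack: [4, 656]
BINARY_OP & → 4 & 656 = 0. Stack: [0]
STORE_FAST z → z=0. Stack: []
LOAD_FAST z → push 0. Stack: [0]
RETURN_VALUE → return 0.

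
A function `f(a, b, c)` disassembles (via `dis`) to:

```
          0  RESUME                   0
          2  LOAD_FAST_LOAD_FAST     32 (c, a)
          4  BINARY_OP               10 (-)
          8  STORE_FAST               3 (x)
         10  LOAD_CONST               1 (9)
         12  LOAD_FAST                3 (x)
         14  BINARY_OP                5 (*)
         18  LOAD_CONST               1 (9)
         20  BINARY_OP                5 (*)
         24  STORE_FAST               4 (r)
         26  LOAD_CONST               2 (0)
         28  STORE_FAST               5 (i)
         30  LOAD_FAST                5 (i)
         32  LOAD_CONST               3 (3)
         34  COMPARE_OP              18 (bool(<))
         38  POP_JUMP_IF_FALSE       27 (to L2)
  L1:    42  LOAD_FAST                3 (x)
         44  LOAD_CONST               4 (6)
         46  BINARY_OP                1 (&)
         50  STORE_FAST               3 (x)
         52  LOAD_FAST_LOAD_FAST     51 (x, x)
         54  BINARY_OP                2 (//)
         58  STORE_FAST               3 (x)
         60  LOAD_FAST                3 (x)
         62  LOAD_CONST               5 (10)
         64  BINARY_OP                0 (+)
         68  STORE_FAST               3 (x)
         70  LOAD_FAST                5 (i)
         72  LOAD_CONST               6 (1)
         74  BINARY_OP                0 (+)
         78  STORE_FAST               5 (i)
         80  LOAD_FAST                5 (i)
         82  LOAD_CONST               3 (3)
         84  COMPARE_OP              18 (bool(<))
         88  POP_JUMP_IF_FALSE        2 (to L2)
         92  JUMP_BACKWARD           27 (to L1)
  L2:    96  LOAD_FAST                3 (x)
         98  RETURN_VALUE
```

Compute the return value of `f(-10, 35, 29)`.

LOAD_FAST_LOAD_FAST c,a → push 29,-10
BINARY_OP - → 29 - -10 = 39
STORE_FAST x → x=39
LOAD_CONST → push 9
LOAD_FAST x → push 39
BINARY_OP * → 9 * 39 = 351
LOAD_CONST → push 9
BINARY_OP * → 351 * 9 = 3159
STORE_FAST r → r=3159
LOAD_CONST → push 0
STORE_FAST i → i=0
LOAD_FAST i → push 0
LOAD_CONST → push 3
COMPARE_OP bool(<) → 0 vs 3 = True
POP_JUMP_IF_FALSE → pop True; no jump
LOAD_FAST x → push 39
LOAD_CONST → push 6
BINARY_OP & → 39 & 6 = 6
STORE_FAST x → x=6
LOAD_FAST_LOAD_FAST x,x → push 6,6
BINARY_OP // → 6 // 6 = 1
STORE_FAST x → x=1
LOAD_FAST x → push 1
LOAD_CONST → push 10
BINARY_OP + → 1 + 10 = 11
STORE_FAST x → x=11
LOAD_FAST i → push 0
LOAD_CONST → push 1
BINARY_OP + → 0 + 1 = 1
STORE_FAST i → i=1
LOAD_FAST i → push 1
LOAD_CONST → push 3
COMPARE_OP bool(<) → 1 vs 3 = True
POP_JUMP_IF_FALSE → pop True; no jump
LOAD_FAST x → push 11
LOAD_CONST → push 6
BINARY_OP & → 11 & 6 = 2
STORE_FAST x → x=2
LOAD_FAST_LOAD_FAST x,x → push 2,2
BINARY_OP // → 2 // 2 = 1
STORE_FAST x → x=1
LOAD_FAST x → push 1
LOAD_CONST → push 10
BINARY_OP + → 1 + 10 = 11
STORE_FAST x → x=11
LOAD_FAST i → push 1
LOAD_CONST → push 1
BINARY_OP + → 1 + 1 = 2
STORE_FAST i → i=2
LOAD_FAST i → push 2
LOAD_CONST → push 3
COMPARE_OP bool(<) → 2 vs 3 = True
POP_JUMP_IF_FALSE → pop True; no jump
LOAD_FAST x → push 11
LOAD_CONST → push 6
BINARY_OP & → 11 & 6 = 2
STORE_FAST x → x=2
LOAD_FAST_LOAD_FAST x,x → push 2,2
BINARY_OP // → 2 // 2 = 1
STORE_FAST x → x=1
LOAD_FAST x → push 1
LOAD_CONST → push 10
BINARY_OP + → 1 + 10 = 11
STORE_FAST x → x=11
LOAD_FAST i → push 2
LOAD_CONST → push 1
BINARY_OP + → 2 + 1 = 3
STORE_FAST i → i=3
LOAD_FAST i → push 3
LOAD_CONST → push 3
COMPARE_OP bool(<) → 3 vs 3 = False
POP_JUMP_IF_FALSE → pop False; jump
LOAD_FAST x → push 11
RETURN_VALUE → return 11.

11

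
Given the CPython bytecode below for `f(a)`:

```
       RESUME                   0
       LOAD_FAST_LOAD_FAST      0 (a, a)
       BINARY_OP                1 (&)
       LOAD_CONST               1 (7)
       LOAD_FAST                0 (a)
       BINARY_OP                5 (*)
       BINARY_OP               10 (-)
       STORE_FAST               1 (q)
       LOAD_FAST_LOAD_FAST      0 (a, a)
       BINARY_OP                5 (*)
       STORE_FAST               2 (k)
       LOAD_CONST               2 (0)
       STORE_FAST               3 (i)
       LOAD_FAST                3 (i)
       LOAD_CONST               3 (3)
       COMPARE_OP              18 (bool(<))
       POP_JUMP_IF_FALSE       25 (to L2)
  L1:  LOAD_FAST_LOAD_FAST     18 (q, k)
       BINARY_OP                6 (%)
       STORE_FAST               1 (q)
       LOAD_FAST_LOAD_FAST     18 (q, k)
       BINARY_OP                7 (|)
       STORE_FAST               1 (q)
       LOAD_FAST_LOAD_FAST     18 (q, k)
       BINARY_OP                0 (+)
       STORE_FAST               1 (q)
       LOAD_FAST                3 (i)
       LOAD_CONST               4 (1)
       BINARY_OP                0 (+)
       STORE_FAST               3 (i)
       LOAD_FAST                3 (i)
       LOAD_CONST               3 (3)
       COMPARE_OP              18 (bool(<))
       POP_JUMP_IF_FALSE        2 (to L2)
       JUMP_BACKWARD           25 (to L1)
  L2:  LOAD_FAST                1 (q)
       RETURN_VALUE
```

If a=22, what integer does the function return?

LOAD_FAST_LOAD_FAST a,a → push 22,22
BINARY_OP & → 22 & 22 = 22
LOAD_CONST → push 7
LOAD_FAST a → push 22
BINARY_OP * → 7 * 22 = 154
BINARY_OP - → 22 - 154 = -132
STORE_FAST q → q=-132
LOAD_FAST_LOAD_FAST a,a → push 22,22
BINARY_OP * → 22 * 22 = 484
STORE_FAST k → k=484
LOAD_CONST → push 0
STORE_FAST i → i=0
LOAD_FAST i → push 0
LOAD_CONST → push 3
COMPARE_OP bool(<) → 0 vs 3 = True
POP_JUMP_IF_FALSE → pop True; no jump
LOAD_FAST_LOAD_FAST q,k → push -132,484
BINARY_OP % → -132 % 484 = 352
STORE_FAST q → q=352
LOAD_FAST_LOAD_FAST q,k → push 352,484
BINARY_OP | → 352 | 484 = 484
STORE_FAST q → q=484
LOAD_FAST_LOAD_FAST q,k → push 484,484
BINARY_OP + → 484 + 484 = 968
STORE_FAST q → q=968
LOAD_FAST i → push 0
LOAD_CONST → push 1
BINARY_OP + → 0 + 1 = 1
STORE_FAST i → i=1
LOAD_FAST i → push 1
LOAD_CONST → push 3
COMPARE_OP bool(<) → 1 vs 3 = True
POP_JUMP_IF_FALSE → pop True; no jump
LOAD_FAST_LOAD_FAST q,k → push 968,484
BINARY_OP % → 968 % 484 = 0
STORE_FAST q → q=0
LOAD_FAST_LOAD_FAST q,k → push 0,484
BINARY_OP | → 0 | 484 = 484
STORE_FAST q → q=484
LOAD_FAST_LOAD_FAST q,k → push 484,484
BINARY_OP + → 484 + 484 = 968
STORE_FAST q → q=968
LOAD_FAST i → push 1
LOAD_CONST → push 1
BINARY_OP + → 1 + 1 = 2
STORE_FAST i → i=2
LOAD_FAST i → push 2
LOAD_CONST → push 3
COMPARE_OP bool(<) → 2 vs 3 = True
POP_JUMP_IF_FALSE → pop True; no jump
LOAD_FAST_LOAD_FAST q,k → push 968,484
BINARY_OP % → 968 % 484 = 0
STORE_FAST q → q=0
LOAD_FAST_LOAD_FAST q,k → push 0,484
BINARY_OP | → 0 | 484 = 484
STORE_FAST q → q=484
LOAD_FAST_LOAD_FAST q,k → push 484,484
BINARY_OP + → 484 + 484 = 968
STORE_FAST q → q=968
LOAD_FAST i → push 2
LOAD_CONST → push 1
BINARY_OP + → 2 + 1 = 3
STORE_FAST i → i=3
LOAD_FAST i → push 3
LOAD_CONST → push 3
COMPARE_OP bool(<) → 3 vs 3 = False
POP_JUMP_IF_FALSE → pop False; jump
LOAD_FAST q → push 968
RETURN_VALUE → return 968.

968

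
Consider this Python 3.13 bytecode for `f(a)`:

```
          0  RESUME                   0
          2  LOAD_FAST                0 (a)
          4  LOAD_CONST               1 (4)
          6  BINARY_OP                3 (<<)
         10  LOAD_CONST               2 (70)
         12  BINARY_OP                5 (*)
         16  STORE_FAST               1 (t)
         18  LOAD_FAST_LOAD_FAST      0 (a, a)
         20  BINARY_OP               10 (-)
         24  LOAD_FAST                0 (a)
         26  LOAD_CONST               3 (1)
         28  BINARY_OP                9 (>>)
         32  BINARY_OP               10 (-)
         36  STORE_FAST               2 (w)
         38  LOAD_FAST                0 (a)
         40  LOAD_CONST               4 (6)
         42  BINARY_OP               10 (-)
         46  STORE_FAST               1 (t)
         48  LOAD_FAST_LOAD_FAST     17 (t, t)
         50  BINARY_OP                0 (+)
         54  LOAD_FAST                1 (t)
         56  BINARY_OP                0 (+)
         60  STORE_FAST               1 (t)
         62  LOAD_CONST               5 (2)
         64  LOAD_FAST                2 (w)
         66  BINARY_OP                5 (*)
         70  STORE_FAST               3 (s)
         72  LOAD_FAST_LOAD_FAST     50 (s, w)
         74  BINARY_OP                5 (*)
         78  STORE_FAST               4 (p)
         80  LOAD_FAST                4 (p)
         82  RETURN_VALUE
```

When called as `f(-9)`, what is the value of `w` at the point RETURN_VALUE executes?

5

LOAD_FAST a → push -9. Stack: [-9]
LOAD_CONST → push 4. Stack: [-9, 4]
BINARY_OP << → -9 << 4 = -144. Stack: [-144]
LOAD_CONST → push 70. Stack: [-144, 70]
BINARY_OP * → -144 * 70 = -10080. Stack: [-10080]
STORE_FAST t → t=-10080. Stack: []
LOAD_FAST_LOAD_FAST a,a → push -9,-9. Stack: [-9, -9]
BINARY_OP - → -9 - -9 = 0. Stack: [0]
LOAD_FAST a → push -9. Stack: [0, -9]
LOAD_CONST → push 1. Stack: [0, -9, 1]
BINARY_OP >> → -9 >> 1 = -5. Stack: [0, -5]
BINARY_OP - → 0 - -5 = 5. Stack: [5]
STORE_FAST w → w=5. Stack: []
LOAD_FAST a → push -9. Stack: [-9]
LOAD_CONST → push 6. Stack: [-9, 6]
BINARY_OP - → -9 - 6 = -15. Stack: [-15]
STORE_FAST t → t=-15. Stack: []
LOAD_FAST_LOAD_FAST t,t → push -15,-15. Stack: [-15, -15]
BINARY_OP + → -15 + -15 = -30. Stack: [-30]
LOAD_FAST t → push -15. Stack: [-30, -15]
BINARY_OP + → -30 + -15 = -45. Stack: [-45]
STORE_FAST t → t=-45. Stack: []
LOAD_CONST → push 2. Stack: [2]
LOAD_FAST w → push 5. Stack: [2, 5]
BINARY_OP * → 2 * 5 = 10. Stack: [10]
STORE_FAST s → s=10. Stack: []
LOAD_FAST_LOAD_FAST s,w → push 10,5. Stack: [10, 5]
BINARY_OP * → 10 * 5 = 50. Stack: [50]
STORE_FAST p → p=50. Stack: []
LOAD_FAST p → push 50. Stack: [50]
RETURN_VALUE → return 50.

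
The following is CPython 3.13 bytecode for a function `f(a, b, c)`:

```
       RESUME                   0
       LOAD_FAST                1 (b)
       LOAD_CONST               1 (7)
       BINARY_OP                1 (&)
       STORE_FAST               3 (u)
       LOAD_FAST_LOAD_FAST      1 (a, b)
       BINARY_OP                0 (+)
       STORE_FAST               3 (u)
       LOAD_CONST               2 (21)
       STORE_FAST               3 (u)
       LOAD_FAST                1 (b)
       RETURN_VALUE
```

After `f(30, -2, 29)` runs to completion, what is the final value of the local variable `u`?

21

LOAD_FAST b → push -2. Stack: [-2]
LOAD_CONST → push 7. Stack: [-2, 7]
BINARY_OP & → -2 & 7 = 6. Stack: [6]
STORE_FAST u → u=6. Stack: []
LOAD_FAST_LOAD_FAST a,b → push 30,-2. Stack: [30, -2]
BINARY_OP + → 30 + -2 = 28. Stack: [28]
STORE_FAST u → u=28. Stack: []
LOAD_CONST → push 21. Stack: [21]
STORE_FAST u → u=21. Stack: []
LOAD_FAST b → push -2. Stack: [-2]
RETURN_VALUE → return -2.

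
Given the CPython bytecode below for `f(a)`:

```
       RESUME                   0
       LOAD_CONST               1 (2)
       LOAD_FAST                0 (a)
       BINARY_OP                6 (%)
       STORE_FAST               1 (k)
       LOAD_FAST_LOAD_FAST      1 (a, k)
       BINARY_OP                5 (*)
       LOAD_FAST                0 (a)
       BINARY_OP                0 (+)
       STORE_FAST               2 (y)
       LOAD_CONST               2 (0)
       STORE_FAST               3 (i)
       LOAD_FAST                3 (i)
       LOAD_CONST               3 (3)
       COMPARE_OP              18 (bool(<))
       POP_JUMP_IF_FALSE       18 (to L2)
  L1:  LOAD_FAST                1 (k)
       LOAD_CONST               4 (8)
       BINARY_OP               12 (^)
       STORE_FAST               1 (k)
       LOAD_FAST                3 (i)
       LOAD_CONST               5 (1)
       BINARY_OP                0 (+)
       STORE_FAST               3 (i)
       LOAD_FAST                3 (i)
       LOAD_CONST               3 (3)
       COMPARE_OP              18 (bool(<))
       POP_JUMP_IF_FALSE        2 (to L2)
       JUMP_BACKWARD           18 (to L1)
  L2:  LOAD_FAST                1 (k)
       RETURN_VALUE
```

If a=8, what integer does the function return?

10

LOAD_CONST → push 2. Stack: [2]
LOAD_FAST a → push 8. Stack: [2, 8]
BINARY_OP % → 2 % 8 = 2. Stack: [2]
STORE_FAST k → k=2. Stack: []
LOAD_FAST_LOAD_FAST a,k → push 8,2. Stack: [8, 2]
BINARY_OP * → 8 * 2 = 16. Stack: [16]
LOAD_FAST a → push 8. Stack: [16, 8]
BINARY_OP + → 16 + 8 = 24. Stack: [24]
STORE_FAST y → y=24. Stack: []
LOAD_CONST → push 0. Stack: [0]
STORE_FAST i → i=0. Stack: []
LOAD_FAST i → push 0. Stack: [0]
LOAD_CONST → push 3. Stack: [0, 3]
COMPARE_OP bool(<) → 0 vs 3 = True. Stack: [True]
POP_JUMP_IF_FALSE → pop True; no jump. Stack: []
LOAD_FAST k → push 2. Stack: [2]
LOAD_CONST → push 8. Stack: [2, 8]
BINARY_OP ^ → 2 ^ 8 = 10. Stack: [10]
STORE_FAST k → k=10. Stack: []
LOAD_FAST i → push 0. Stack: [0]
LOAD_CONST → push 1. Stack: [0, 1]
BINARY_OP + → 0 + 1 = 1. Stack: [1]
STORE_FAST i → i=1. Stack: []
LOAD_FAST i → push 1. Stack: [1]
LOAD_CONST → push 3. Stack: [1, 3]
COMPARE_OP bool(<) → 1 vs 3 = True. Stack: [True]
POP_JUMP_IF_FALSE → pop True; no jump. Stack: []
LOAD_FAST k → push 10. Stack: [10]
LOAD_CONST → push 8. Stack: [10, 8]
BINARY_OP ^ → 10 ^ 8 = 2. Stack: [2]
STORE_FAST k → k=2. Stack: []
LOAD_FAST i → push 1. Stack: [1]
LOAD_CONST → push 1. Stack: [1, 1]
BINARY_OP + → 1 + 1 = 2. Stack: [2]
STORE_FAST i → i=2. Stack: []
LOAD_FAST i → push 2. Stack: [2]
LOAD_CONST → push 3. Stack: [2, 3]
COMPARE_OP bool(<) → 2 vs 3 = True. Stack: [True]
POP_JUMP_IF_FALSE → pop True; no jump. Stack: []
LOAD_FAST k → push 2. Stack: [2]
LOAD_CONST → push 8. Stack: [2, 8]
BINARY_OP ^ → 2 ^ 8 = 10. Stack: [10]
STORE_FAST k → k=10. Stack: []
LOAD_FAST i → push 2. Stack: [2]
LOAD_CONST → push 1. Stack: [2, 1]
BINARY_OP + → 2 + 1 = 3. Stack: [3]
STORE_FAST i → i=3. Stack: []
LOAD_FAST i → push 3. Stack: [3]
LOAD_CONST → push 3. Stack: [3, 3]
COMPARE_OP bool(<) → 3 vs 3 = False. Stack: [False]
POP_JUMP_IF_FALSE → pop False; jump. Stack: []
LOAD_FAST k → push 10. Stack: [10]
RETURN_VALUE → return 10.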